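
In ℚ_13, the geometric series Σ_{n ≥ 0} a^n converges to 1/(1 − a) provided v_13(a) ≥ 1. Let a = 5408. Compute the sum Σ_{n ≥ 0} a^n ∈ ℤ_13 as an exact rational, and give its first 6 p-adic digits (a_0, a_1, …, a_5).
Σ a^n = 1/(1 − a) = -1/5407;  first 6 digits = (1, 0, 6, 2, 10, 0)

v_13(a) = 2 ≥ 1, so the series converges in ℤ_13 to 1/(1 − a) = 1/(1 − 5408) = -1/5407. Expand this rational in ℤ_13: compute digits iteratively via d_i = x_i mod 13, x_{i+1} = (x_i − d_i)/13. The first 6 digits are (1, 0, 6, 2, 10, 0).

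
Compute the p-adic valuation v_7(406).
v_7(406) = 1

v_7(n) is the largest exponent k such that 7^k divides n. Factor out: 406 = 7^1 · 58. (Sign doesn't affect v_p.) So v_7(406) = 1.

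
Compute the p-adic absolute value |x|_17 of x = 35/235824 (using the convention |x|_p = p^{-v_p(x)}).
|35/235824|_17 = 4913

Step 1 — compute v_17(x) by factoring powers of 17 out of the numerator and denominator: v_17(35/235824) = -3. Step 2 — apply |x|_p = p^{-v_p(x)} = 17^{3} = 4913.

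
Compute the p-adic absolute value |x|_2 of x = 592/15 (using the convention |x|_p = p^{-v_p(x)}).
|592/15|_2 = 1/16

Step 1 — compute v_2(x) by factoring powers of 2 out of the numerator and denominator: v_2(592/15) = 4. Step 2 — apply |x|_p = p^{-v_p(x)} = 2^{-4} = 1/16.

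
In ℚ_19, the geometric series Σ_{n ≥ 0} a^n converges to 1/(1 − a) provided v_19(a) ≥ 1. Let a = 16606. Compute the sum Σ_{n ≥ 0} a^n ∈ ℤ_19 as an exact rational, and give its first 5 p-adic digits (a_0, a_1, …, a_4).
Σ a^n = 1/(1 − a) = -1/16605;  first 5 digits = (1, 0, 8, 2, 7)

v_19(a) = 2 ≥ 1, so the series converges in ℤ_19 to 1/(1 − a) = 1/(1 − 16606) = -1/16605. Expand this rational in ℤ_19: compute digits iteratively via d_i = x_i mod 19, x_{i+1} = (x_i − d_i)/19. The first 5 digits are (1, 0, 8, 2, 7).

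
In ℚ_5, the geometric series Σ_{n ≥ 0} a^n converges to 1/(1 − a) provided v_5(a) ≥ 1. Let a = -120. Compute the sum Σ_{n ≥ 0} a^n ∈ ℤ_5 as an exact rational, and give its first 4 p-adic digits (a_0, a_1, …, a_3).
Σ a^n = 1/(1 − a) = 1/121;  first 4 digits = (1, 1, 1, 0)

v_5(a) = 1 ≥ 1, so the series converges in ℤ_5 to 1/(1 − a) = 1/(1 − (-120)) = 1/121. Expand this rational in ℤ_5: compute digits iteratively via d_i = x_i mod 5, x_{i+1} = (x_i − d_i)/5. The first 4 digits are (1, 1, 1, 0).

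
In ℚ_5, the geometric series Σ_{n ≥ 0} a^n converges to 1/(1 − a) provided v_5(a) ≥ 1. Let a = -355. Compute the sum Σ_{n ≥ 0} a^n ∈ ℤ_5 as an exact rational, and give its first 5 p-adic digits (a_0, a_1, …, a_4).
Σ a^n = 1/(1 − a) = 1/356;  first 5 digits = (1, 4, 1, 4, 4)

v_5(a) = 1 ≥ 1, so the series converges in ℤ_5 to 1/(1 − a) = 1/(1 − (-355)) = 1/356. Expand this rational in ℤ_5: compute digits iteratively via d_i = x_i mod 5, x_{i+1} = (x_i − d_i)/5. The first 5 digits are (1, 4, 1, 4, 4).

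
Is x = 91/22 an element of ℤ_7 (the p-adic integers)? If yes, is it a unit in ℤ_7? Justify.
x ∈ ℤ_7 but not a unit; v_7(x) = 1 > 0

ℤ_7 = {x ∈ ℚ_7 : v_7(x) ≥ 0} and ℤ_7^× = {x ∈ ℤ_7 : v_7(x) = 0}. Here v_7(91/22) = v_7(num) − v_7(den) = 1; compare against these criteria.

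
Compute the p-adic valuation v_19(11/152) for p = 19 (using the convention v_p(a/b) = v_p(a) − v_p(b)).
v_19(11/152) = -1

Factor powers of 19 from the numerator and denominator of the reduced fraction: 11 = 19^0 · 11 and 152 = 19^1 · 8. Apply v_p(a/b) = v_p(a) − v_p(b): v_19(11/152) = 0 − 1 = -1.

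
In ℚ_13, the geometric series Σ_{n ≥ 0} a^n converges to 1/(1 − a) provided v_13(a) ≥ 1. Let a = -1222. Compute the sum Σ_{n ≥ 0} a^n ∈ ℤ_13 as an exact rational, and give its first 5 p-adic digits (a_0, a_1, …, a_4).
Σ a^n = 1/(1 − a) = 1/1223;  first 5 digits = (1, 10, 1, 2, 7)

v_13(a) = 1 ≥ 1, so the series converges in ℤ_13 to 1/(1 − a) = 1/(1 − (-1222)) = 1/1223. Expand this rational in ℤ_13: compute digits iteratively via d_i = x_i mod 13, x_{i+1} = (x_i − d_i)/13. The first 5 digits are (1, 10, 1, 2, 7).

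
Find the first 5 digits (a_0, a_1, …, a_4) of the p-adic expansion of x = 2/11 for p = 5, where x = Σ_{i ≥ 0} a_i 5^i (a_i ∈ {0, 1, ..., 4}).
(a_0, …, a_4) = (2, 1, 2, 0, 4)

v_5(2/11) = 0 (numerator and denominator both coprime to 5), so x ∈ ℤ_5^×. Compute digits iteratively via a_i = x_i mod 5, x_{i+1} = (x_i − a_i)/5, with x_0 = x:
  x_0 = 2/11;  a_0 = 2;  x_1 = (x_0 − 2)/5 = -4/11
  x_1 = -4/11;  a_1 = 1;  x_2 = (x_1 − 1)/5 = -3/11
  x_2 = -3/11;  a_2 = 2;  x_3 = (x_2 − 2)/5 = -5/11
  x_3 = -5/11;  a_3 = 0;  x_4 = (x_3 − 0)/5 = -1/11
  x_4 = -1/11;  a_4 = 4;  x_5 = (x_4 − 4)/5 = -9/11
Digits: (2, 1, 2, 0, 4).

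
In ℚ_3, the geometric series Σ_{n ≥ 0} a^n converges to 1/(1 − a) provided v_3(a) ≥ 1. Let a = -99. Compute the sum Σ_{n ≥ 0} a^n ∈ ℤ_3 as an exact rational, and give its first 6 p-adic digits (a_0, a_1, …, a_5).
Σ a^n = 1/(1 − a) = 1/100;  first 6 digits = (1, 0, 1, 2, 2, 0)

v_3(a) = 2 ≥ 1, so the series converges in ℤ_3 to 1/(1 − a) = 1/(1 − (-99)) = 1/100. Expand this rational in ℤ_3: compute digits iteratively via d_i = x_i mod 3, x_{i+1} = (x_i − d_i)/3. The first 6 digits are (1, 0, 1, 2, 2, 0).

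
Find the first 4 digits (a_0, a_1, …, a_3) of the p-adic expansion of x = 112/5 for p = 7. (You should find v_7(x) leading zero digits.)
(a_0, …, a_3) = (0, 6, 1, 4)

v_7(112/5) = 1, so a_0 = ... = a_0 = 0. Factor out: x = 7^1 · u with u = 16/5 a unit in ℤ_7. Expand u iteratively via a_{v+i} = u_i mod 7, u_{i+1} = (u_i − a_{v+i})/7:
  u_0 = 16/5;  a_1 = 6;  u_1 = (u_0 − 6)/7 = -2/5
  u_1 = -2/5;  a_2 = 1;  u_2 = (u_1 − 1)/7 = -1/5
  u_2 = -1/5;  a_3 = 4;  u_3 = (u_2 − 4)/7 = -3/5
Digits: (0, 6, 1, 4).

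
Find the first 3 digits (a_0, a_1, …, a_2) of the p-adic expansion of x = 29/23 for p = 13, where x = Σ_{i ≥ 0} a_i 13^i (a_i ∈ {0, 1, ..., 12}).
(a_0, …, a_2) = (12, 2, 6)

v_13(29/23) = 0 (numerator and denominator both coprime to 13), so x ∈ ℤ_13^×. Compute digits iteratively via a_i = x_i mod 13, x_{i+1} = (x_i − a_i)/13, with x_0 = x:
  x_0 = 29/23;  a_0 = 12;  x_1 = (x_0 − 12)/13 = -19/23
  x_1 = -19/23;  a_1 = 2;  x_2 = (x_1 − 2)/13 = -5/23
  x_2 = -5/23;  a_2 = 6;  x_3 = (x_2 − 6)/13 = -11/23
Digits: (12, 2, 6).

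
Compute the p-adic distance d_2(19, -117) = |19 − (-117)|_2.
d_2(19, -117) = 1/8

Step 1 — x − y = 19 − (-117) = 136. Step 2 — v_2(136) = 3 (factor: 136 = (2^3 · 17); the sign does not affect v_p). Step 3 — |x − y|_2 = 2^{-3} = 1/8.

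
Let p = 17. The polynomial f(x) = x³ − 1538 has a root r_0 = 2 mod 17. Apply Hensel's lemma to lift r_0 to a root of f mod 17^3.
r_2 = 4898 (mod 4913)

Hensel: r_{i+1} = r_i − f(r_i)/f′(r_i) mod 17^{i+2}, where f′(x) = 3x². Iterate:
  r_0 = 2 (mod 17)
  r_1 = 274 (mod 289)
  r_2 = 4898 (mod 4913)
Final: r = 4898 with f(r) ≡ 0 mod 17^3.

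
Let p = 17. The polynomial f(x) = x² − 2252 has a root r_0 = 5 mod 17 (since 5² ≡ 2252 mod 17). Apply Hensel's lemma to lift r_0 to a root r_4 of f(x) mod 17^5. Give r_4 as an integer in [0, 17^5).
r_4 = 1016843 (mod 1419857)

Hensel's recurrence: r_{i+1} = r_i − f(r_i)·(f′(r_i))^{-1} mod 17^{i+2}, with f′(x) = 2x. Iterate:
  r_0 = 5 (mod 17)
  r_1 = 141 (mod 289)
  r_2 = 4765 (mod 4913)
  r_3 = 14591 (mod 83521)
  r_4 = 1016843 (mod 1419857)
Final: r_4 = 1016843, and one checks f(r_4) ≡ 0 mod 17^5.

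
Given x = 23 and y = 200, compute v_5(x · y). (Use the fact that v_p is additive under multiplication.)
v_5(4600) = 2

v_p(x) = 0 (factor: 23 = 5^0 · 23); v_p(y) = 2 (factor: 200 = 5^2 · 8). Additivity: v_p(xy) = v_p(x) + v_p(y) = 0 + 2 = 2. (Direct check: xy = 4600 = 5^2 · (184).)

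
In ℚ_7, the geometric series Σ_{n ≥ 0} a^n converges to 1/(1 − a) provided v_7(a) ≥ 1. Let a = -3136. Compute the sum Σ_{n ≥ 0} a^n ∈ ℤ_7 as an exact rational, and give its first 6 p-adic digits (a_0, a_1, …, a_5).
Σ a^n = 1/(1 − a) = 1/3137;  first 6 digits = (1, 0, 6, 4, 6, 3)

v_7(a) = 2 ≥ 1, so the series converges in ℤ_7 to 1/(1 − a) = 1/(1 − (-3136)) = 1/3137. Expand this rational in ℤ_7: compute digits iteratively via d_i = x_i mod 7, x_{i+1} = (x_i − d_i)/7. The first 6 digits are (1, 0, 6, 4, 6, 3).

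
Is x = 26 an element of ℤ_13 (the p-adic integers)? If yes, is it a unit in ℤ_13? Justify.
x ∈ ℤ_13 but not a unit; v_13(x) = 1 > 0

ℤ_13 = {x ∈ ℚ_13 : v_13(x) ≥ 0} and ℤ_13^× = {x ∈ ℤ_13 : v_13(x) = 0}. Here v_13(26) = v_13(num) − v_13(den) = 1; compare against these criteria.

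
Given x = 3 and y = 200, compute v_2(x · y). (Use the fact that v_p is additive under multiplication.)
v_2(600) = 3

v_p(x) = 0 (factor: 3 = 2^0 · 3); v_p(y) = 3 (factor: 200 = 2^3 · 25). Additivity: v_p(xy) = v_p(x) + v_p(y) = 0 + 3 = 3. (Direct check: xy = 600 = 2^3 · (75).)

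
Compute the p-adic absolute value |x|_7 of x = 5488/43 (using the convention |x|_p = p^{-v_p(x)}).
|5488/43|_7 = 1/343

Step 1 — compute v_7(x) by factoring powers of 7 out of the numerator and denominator: v_7(5488/43) = 3. Step 2 — apply |x|_p = p^{-v_p(x)} = 7^{-3} = 1/343.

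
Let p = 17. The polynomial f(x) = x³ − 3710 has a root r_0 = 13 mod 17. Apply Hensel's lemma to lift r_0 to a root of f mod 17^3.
r_2 = 4518 (mod 4913)

Hensel: r_{i+1} = r_i − f(r_i)/f′(r_i) mod 17^{i+2}, where f′(x) = 3x². Iterate:
  r_0 = 13 (mod 17)
  r_1 = 183 (mod 289)
  r_2 = 4518 (mod 4913)
Final: r = 4518 with f(r) ≡ 0 mod 17^3.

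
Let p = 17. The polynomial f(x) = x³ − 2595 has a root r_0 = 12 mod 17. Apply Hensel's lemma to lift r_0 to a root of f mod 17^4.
r_3 = 82955 (mod 83521)

Hensel: r_{i+1} = r_i − f(r_i)/f′(r_i) mod 17^{i+2}, where f′(x) = 3x². Iterate:
  r_0 = 12 (mod 17)
  r_1 = 12 (mod 289)
  r_2 = 4347 (mod 4913)
  r_3 = 82955 (mod 83521)
Final: r = 82955 with f(r) ≡ 0 mod 17^4.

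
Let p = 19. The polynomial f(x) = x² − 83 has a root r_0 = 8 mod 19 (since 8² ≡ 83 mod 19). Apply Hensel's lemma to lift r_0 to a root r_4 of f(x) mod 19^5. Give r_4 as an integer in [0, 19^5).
r_4 = 425741 (mod 2476099)

Hensel's recurrence: r_{i+1} = r_i − f(r_i)·(f′(r_i))^{-1} mod 19^{i+2}, with f′(x) = 2x. Iterate:
  r_0 = 8 (mod 19)
  r_1 = 122 (mod 361)
  r_2 = 483 (mod 6859)
  r_3 = 34778 (mod 130321)
  r_4 = 425741 (mod 2476099)
Final: r_4 = 425741, and one checks f(r_4) ≡ 0 mod 19^5.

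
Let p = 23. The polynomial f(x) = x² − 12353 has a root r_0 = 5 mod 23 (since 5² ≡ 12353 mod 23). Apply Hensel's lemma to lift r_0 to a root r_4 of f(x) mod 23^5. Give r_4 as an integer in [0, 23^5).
r_4 = 5912707 (mod 6436343)

Hensel's recurrence: r_{i+1} = r_i − f(r_i)·(f′(r_i))^{-1} mod 23^{i+2}, with f′(x) = 2x. Iterate:
  r_0 = 5 (mod 23)
  r_1 = 74 (mod 529)
  r_2 = 11712 (mod 12167)
  r_3 = 36046 (mod 279841)
  r_4 = 5912707 (mod 6436343)
Final: r_4 = 5912707, and one checks f(r_4) ≡ 0 mod 23^5.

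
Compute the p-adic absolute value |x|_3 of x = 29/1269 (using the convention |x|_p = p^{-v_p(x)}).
|29/1269|_3 = 27

Step 1 — compute v_3(x) by factoring powers of 3 out of the numerator and denominator: v_3(29/1269) = -3. Step 2 — apply |x|_p = p^{-v_p(x)} = 3^{3} = 27.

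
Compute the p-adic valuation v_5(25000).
v_5(25000) = 5

v_5(n) is the largest exponent k such that 5^k divides n. Factor out: 25000 = 5^5 · 8. (Sign doesn't affect v_p.) So v_5(25000) = 5.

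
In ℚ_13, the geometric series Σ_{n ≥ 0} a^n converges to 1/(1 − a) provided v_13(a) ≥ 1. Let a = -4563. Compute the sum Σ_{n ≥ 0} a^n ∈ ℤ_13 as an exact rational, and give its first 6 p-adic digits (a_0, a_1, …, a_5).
Σ a^n = 1/(1 − a) = 1/4564;  first 6 digits = (1, 0, 12, 10, 0, 4)

v_13(a) = 2 ≥ 1, so the series converges in ℤ_13 to 1/(1 − a) = 1/(1 − (-4563)) = 1/4564. Expand this rational in ℤ_13: compute digits iteratively via d_i = x_i mod 13, x_{i+1} = (x_i − d_i)/13. The first 6 digits are (1, 0, 12, 10, 0, 4).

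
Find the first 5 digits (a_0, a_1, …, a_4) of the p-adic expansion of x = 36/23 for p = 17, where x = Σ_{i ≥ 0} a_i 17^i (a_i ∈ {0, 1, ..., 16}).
(a_0, …, a_4) = (6, 16, 2, 5, 13)

v_17(36/23) = 0 (numerator and denominator both coprime to 17), so x ∈ ℤ_17^×. Compute digits iteratively via a_i = x_i mod 17, x_{i+1} = (x_i − a_i)/17, with x_0 = x:
  x_0 = 36/23;  a_0 = 6;  x_1 = (x_0 − 6)/17 = -6/23
  x_1 = -6/23;  a_1 = 16;  x_2 = (x_1 − 16)/17 = -22/23
  x_2 = -22/23;  a_2 = 2;  x_3 = (x_2 − 2)/17 = -4/23
  x_3 = -4/23;  a_3 = 5;  x_4 = (x_3 − 5)/17 = -7/23
  x_4 = -7/23;  a_4 = 13;  x_5 = (x_4 − 13)/17 = -18/23
Digits: (6, 16, 2, 5, 13).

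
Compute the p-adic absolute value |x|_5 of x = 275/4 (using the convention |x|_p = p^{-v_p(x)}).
|275/4|_5 = 1/25

Step 1 — compute v_5(x) by factoring powers of 5 out of the numerator and denominator: v_5(275/4) = 2. Step 2 — apply |x|_p = p^{-v_p(x)} = 5^{-2} = 1/25.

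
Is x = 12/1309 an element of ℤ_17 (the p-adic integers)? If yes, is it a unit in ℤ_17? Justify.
x ∉ ℤ_17 (v_17(x) = -1 < 0)

ℤ_17 = {x ∈ ℚ_17 : v_17(x) ≥ 0} and ℤ_17^× = {x ∈ ℤ_17 : v_17(x) = 0}. Here v_17(12/1309) = v_17(num) − v_17(den) = -1; compare against these criteria.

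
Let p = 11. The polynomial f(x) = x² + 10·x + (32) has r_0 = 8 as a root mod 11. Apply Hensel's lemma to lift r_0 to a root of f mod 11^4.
r_3 = 10370 (mod 14641)

Hensel: r_{i+1} = r_i − f(r_i)·(f′(r_i))^{-1} mod 11^{i+2}, f′(x) = 2x + 10. Iterate:
  r_0 = 8 (mod 11)
  r_1 = 85 (mod 121)
  r_2 = 1053 (mod 1331)
  r_3 = 10370 (mod 14641)
Final: r = 10370 satisfies f(r) ≡ 0 mod 11^4.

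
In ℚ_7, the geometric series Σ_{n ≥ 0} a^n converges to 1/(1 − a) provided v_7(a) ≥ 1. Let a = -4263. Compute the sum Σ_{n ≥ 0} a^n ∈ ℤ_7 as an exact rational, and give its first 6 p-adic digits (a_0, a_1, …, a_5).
Σ a^n = 1/(1 − a) = 1/4264;  first 6 digits = (1, 0, 4, 1, 0, 3)

v_7(a) = 2 ≥ 1, so the series converges in ℤ_7 to 1/(1 − a) = 1/(1 − (-4263)) = 1/4264. Expand this rational in ℤ_7: compute digits iteratively via d_i = x_i mod 7, x_{i+1} = (x_i − d_i)/7. The first 6 digits are (1, 0, 4, 1, 0, 3).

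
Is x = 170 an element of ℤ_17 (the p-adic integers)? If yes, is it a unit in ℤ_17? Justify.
x ∈ ℤ_17 but not a unit; v_17(x) = 1 > 0

ℤ_17 = {x ∈ ℚ_17 : v_17(x) ≥ 0} and ℤ_17^× = {x ∈ ℤ_17 : v_17(x) = 0}. Here v_17(170) = v_17(num) − v_17(den) = 1; compare against these criteria.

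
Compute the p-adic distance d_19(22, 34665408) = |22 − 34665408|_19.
d_19(22, 34665408) = 1/2476099

Step 1 — x − y = 22 − 34665408 = -34665386. Step 2 — v_19(-34665386) = 5 (factor: -34665386 = −(19^5 · 14); the sign does not affect v_p). Step 3 — |x − y|_19 = 19^{-5} = 1/2476099.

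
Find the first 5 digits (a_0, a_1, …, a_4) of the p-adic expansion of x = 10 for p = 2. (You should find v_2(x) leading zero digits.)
(a_0, …, a_4) = (0, 1, 0, 1, 0)

v_2(10) = 1, so a_0 = ... = a_0 = 0. Factor out: x = 2^1 · u with u = 5 a unit in ℤ_2. Expand u iteratively via a_{v+i} = u_i mod 2, u_{i+1} = (u_i − a_{v+i})/2:
  u_0 = 5;  a_1 = 1;  u_1 = (u_0 − 1)/2 = 2
  u_1 = 2;  a_2 = 0;  u_2 = (u_1 − 0)/2 = 1
  u_2 = 1;  a_3 = 1;  u_3 = (u_2 − 1)/2 = 0
  u_3 = 0;  a_4 = 0;  u_4 = (u_3 − 0)/2 = 0
Digits: (0, 1, 0, 1, 0).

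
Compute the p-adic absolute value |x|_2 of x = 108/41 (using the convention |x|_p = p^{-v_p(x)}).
|108/41|_2 = 1/4

Step 1 — compute v_2(x) by factoring powers of 2 out of the numerator and denominator: v_2(108/41) = 2. Step 2 — apply |x|_p = p^{-v_p(x)} = 2^{-2} = 1/4.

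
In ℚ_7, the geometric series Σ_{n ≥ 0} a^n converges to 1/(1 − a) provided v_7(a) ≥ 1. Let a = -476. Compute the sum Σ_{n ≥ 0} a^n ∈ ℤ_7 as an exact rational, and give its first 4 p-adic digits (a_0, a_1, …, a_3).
Σ a^n = 1/(1 − a) = 1/477;  first 4 digits = (1, 2, 1, 2)

v_7(a) = 1 ≥ 1, so the series converges in ℤ_7 to 1/(1 − a) = 1/(1 − (-476)) = 1/477. Expand this rational in ℤ_7: compute digits iteratively via d_i = x_i mod 7, x_{i+1} = (x_i − d_i)/7. The first 4 digits are (1, 2, 1, 2).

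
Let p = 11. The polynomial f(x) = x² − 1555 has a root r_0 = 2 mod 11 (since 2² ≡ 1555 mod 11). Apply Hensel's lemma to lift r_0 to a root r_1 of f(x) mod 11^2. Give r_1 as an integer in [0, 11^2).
r_1 = 57 (mod 121)

Hensel's recurrence: r_{i+1} = r_i − f(r_i)·(f′(r_i))^{-1} mod 11^{i+2}, with f′(x) = 2x. Iterate:
  r_0 = 2 (mod 11)
  r_1 = 57 (mod 121)
Final: r_1 = 57, and one checks f(r_1) ≡ 0 mod 11^2.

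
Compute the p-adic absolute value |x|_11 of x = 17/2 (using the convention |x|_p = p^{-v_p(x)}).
|17/2|_11 = 1

Step 1 — compute v_11(x) by factoring powers of 11 out of the numerator and denominator: v_11(17/2) = 0. Step 2 — apply |x|_p = p^{-v_p(x)} = 11^{0} = 1.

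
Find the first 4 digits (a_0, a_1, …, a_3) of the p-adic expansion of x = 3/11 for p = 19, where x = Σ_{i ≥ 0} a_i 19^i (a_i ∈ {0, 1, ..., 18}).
(a_0, …, a_3) = (2, 12, 8, 3)

v_19(3/11) = 0 (numerator and denominator both coprime to 19), so x ∈ ℤ_19^×. Compute digits iteratively via a_i = x_i mod 19, x_{i+1} = (x_i − a_i)/19, with x_0 = x:
  x_0 = 3/11;  a_0 = 2;  x_1 = (x_0 − 2)/19 = -1/11
  x_1 = -1/11;  a_1 = 12;  x_2 = (x_1 − 12)/19 = -7/11
  x_2 = -7/11;  a_2 = 8;  x_3 = (x_2 − 8)/19 = -5/11
  x_3 = -5/11;  a_3 = 3;  x_4 = (x_3 − 3)/19 = -2/11
Digits: (2, 12, 8, 3).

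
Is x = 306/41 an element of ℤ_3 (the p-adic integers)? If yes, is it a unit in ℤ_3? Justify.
x ∈ ℤ_3 but not a unit; v_3(x) = 2 > 0

ℤ_3 = {x ∈ ℚ_3 : v_3(x) ≥ 0} and ℤ_3^× = {x ∈ ℤ_3 : v_3(x) = 0}. Here v_3(306/41) = v_3(num) − v_3(den) = 2; compare against these criteria.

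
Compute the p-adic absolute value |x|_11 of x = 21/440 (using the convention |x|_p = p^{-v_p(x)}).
|21/440|_11 = 11

Step 1 — compute v_11(x) by factoring powers of 11 out of the numerator and denominator: v_11(21/440) = -1. Step 2 — apply |x|_p = p^{-v_p(x)} = 11^{1} = 11.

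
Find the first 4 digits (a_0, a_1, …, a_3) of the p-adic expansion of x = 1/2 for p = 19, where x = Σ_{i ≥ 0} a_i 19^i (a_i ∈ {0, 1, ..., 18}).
(a_0, …, a_3) = (10, 9, 9, 9)

v_19(1/2) = 0 (numerator and denominator both coprime to 19), so x ∈ ℤ_19^×. Compute digits iteratively via a_i = x_i mod 19, x_{i+1} = (x_i − a_i)/19, with x_0 = x:
  x_0 = 1/2;  a_0 = 10;  x_1 = (x_0 − 10)/19 = -1/2
  x_1 = -1/2;  a_1 = 9;  x_2 = (x_1 − 9)/19 = -1/2
  x_2 = -1/2;  a_2 = 9;  x_3 = (x_2 − 9)/19 = -1/2
  x_3 = -1/2;  a_3 = 9;  x_4 = (x_3 − 9)/19 = -1/2
Digits: (10, 9, 9, 9).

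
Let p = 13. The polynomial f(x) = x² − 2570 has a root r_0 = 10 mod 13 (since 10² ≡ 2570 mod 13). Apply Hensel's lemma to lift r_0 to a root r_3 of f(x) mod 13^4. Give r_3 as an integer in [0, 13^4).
r_3 = 20160 (mod 28561)

Hensel's recurrence: r_{i+1} = r_i − f(r_i)·(f′(r_i))^{-1} mod 13^{i+2}, with f′(x) = 2x. Iterate:
  r_0 = 10 (mod 13)
  r_1 = 49 (mod 169)
  r_2 = 387 (mod 2197)
  r_3 = 20160 (mod 28561)
Final: r_3 = 20160, and one checks f(r_3) ≡ 0 mod 13^4.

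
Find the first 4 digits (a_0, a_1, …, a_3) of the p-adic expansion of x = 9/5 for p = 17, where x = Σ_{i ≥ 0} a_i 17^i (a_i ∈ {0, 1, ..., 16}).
(a_0, …, a_3) = (12, 13, 6, 3)

v_17(9/5) = 0 (numerator and denominator both coprime to 17), so x ∈ ℤ_17^×. Compute digits iteratively via a_i = x_i mod 17, x_{i+1} = (x_i − a_i)/17, with x_0 = x:
  x_0 = 9/5;  a_0 = 12;  x_1 = (x_0 − 12)/17 = -3/5
  x_1 = -3/5;  a_1 = 13;  x_2 = (x_1 − 13)/17 = -4/5
  x_2 = -4/5;  a_2 = 6;  x_3 = (x_2 − 6)/17 = -2/5
  x_3 = -2/5;  a_3 = 3;  x_4 = (x_3 − 3)/17 = -1/5
Digits: (12, 13, 6, 3).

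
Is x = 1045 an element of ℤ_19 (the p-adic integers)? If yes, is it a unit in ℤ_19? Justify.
x ∈ ℤ_19 but not a unit; v_19(x) = 1 > 0

ℤ_19 = {x ∈ ℚ_19 : v_19(x) ≥ 0} and ℤ_19^× = {x ∈ ℤ_19 : v_19(x) = 0}. Here v_19(1045) = v_19(num) − v_19(den) = 1; compare against these criteria.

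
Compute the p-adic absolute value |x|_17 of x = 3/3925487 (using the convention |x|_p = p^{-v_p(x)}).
|3/3925487|_17 = 83521

Step 1 — compute v_17(x) by factoring powers of 17 out of the numerator and denominator: v_17(3/3925487) = -4. Step 2 — apply |x|_p = p^{-v_p(x)} = 17^{4} = 83521.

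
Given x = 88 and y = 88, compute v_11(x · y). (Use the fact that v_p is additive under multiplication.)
v_11(7744) = 2

v_p(x) = 1 (factor: 88 = 11^1 · 8); v_p(y) = 1 (factor: 88 = 11^1 · 8). Additivity: v_p(xy) = v_p(x) + v_p(y) = 1 + 1 = 2. (Direct check: xy = 7744 = 11^2 · (64).)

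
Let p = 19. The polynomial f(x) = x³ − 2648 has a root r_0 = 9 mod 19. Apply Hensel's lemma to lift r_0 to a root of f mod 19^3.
r_2 = 1966 (mod 6859)

Hensel: r_{i+1} = r_i − f(r_i)/f′(r_i) mod 19^{i+2}, where f′(x) = 3x². Iterate:
  r_0 = 9 (mod 19)
  r_1 = 161 (mod 361)
  r_2 = 1966 (mod 6859)
Final: r = 1966 with f(r) ≡ 0 mod 19^3.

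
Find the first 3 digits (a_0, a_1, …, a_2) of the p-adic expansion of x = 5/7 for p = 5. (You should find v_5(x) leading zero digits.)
(a_0, …, a_2) = (0, 3, 3)

v_5(5/7) = 1, so a_0 = ... = a_0 = 0. Factor out: x = 5^1 · u with u = 1/7 a unit in ℤ_5. Expand u iteratively via a_{v+i} = u_i mod 5, u_{i+1} = (u_i − a_{v+i})/5:
  u_0 = 1/7;  a_1 = 3;  u_1 = (u_0 − 3)/5 = -4/7
  u_1 = -4/7;  a_2 = 3;  u_2 = (u_1 − 3)/5 = -5/7
Digits: (0, 3, 3).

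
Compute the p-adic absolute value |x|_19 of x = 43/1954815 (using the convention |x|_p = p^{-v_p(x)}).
|43/1954815|_19 = 130321

Step 1 — compute v_19(x) by factoring powers of 19 out of the numerator and denominator: v_19(43/1954815) = -4. Step 2 — apply |x|_p = p^{-v_p(x)} = 19^{4} = 130321.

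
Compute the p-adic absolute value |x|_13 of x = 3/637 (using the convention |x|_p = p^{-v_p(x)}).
|3/637|_13 = 13

Step 1 — compute v_13(x) by factoring powers of 13 out of the numerator and denominator: v_13(3/637) = -1. Step 2 — apply |x|_p = p^{-v_p(x)} = 13^{1} = 13.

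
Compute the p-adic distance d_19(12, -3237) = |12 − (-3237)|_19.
d_19(12, -3237) = 1/361

Step 1 — x − y = 12 − (-3237) = 3249. Step 2 — v_19(3249) = 2 (factor: 3249 = (19^2 · 9); the sign does not affect v_p). Step 3 — |x − y|_19 = 19^{-2} = 1/361.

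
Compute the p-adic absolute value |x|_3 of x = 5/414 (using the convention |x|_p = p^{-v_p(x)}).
|5/414|_3 = 9

Step 1 — compute v_3(x) by factoring powers of 3 out of the numerator and denominator: v_3(5/414) = -2. Step 2 — apply |x|_p = p^{-v_p(x)} = 3^{2} = 9.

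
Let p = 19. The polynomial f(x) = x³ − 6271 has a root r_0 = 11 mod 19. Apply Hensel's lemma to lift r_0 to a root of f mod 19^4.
r_3 = 14033 (mod 130321)

Hensel: r_{i+1} = r_i − f(r_i)/f′(r_i) mod 19^{i+2}, where f′(x) = 3x². Iterate:
  r_0 = 11 (mod 19)
  r_1 = 315 (mod 361)
  r_2 = 315 (mod 6859)
  r_3 = 14033 (mod 130321)
Final: r = 14033 with f(r) ≡ 0 mod 19^4.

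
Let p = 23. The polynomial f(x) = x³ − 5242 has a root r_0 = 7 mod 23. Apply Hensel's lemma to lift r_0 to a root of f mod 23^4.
r_3 = 47985 (mod 279841)

Hensel: r_{i+1} = r_i − f(r_i)/f′(r_i) mod 23^{i+2}, where f′(x) = 3x². Iterate:
  r_0 = 7 (mod 23)
  r_1 = 375 (mod 529)
  r_2 = 11484 (mod 12167)
  r_3 = 47985 (mod 279841)
Final: r = 47985 with f(r) ≡ 0 mod 23^4.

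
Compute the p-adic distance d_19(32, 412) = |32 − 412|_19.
d_19(32, 412) = 1/19

Step 1 — x − y = 32 − 412 = -380. Step 2 — v_19(-380) = 1 (factor: -380 = −(19^1 · 20); the sign does not affect v_p). Step 3 — |x − y|_19 = 19^{-1} = 1/19.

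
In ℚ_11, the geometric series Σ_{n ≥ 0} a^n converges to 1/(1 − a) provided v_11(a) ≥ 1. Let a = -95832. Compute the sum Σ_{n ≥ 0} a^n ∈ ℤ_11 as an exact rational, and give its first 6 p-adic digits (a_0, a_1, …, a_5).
Σ a^n = 1/(1 − a) = 1/95833;  first 6 digits = (1, 0, 0, 5, 4, 10)

v_11(a) = 3 ≥ 1, so the series converges in ℤ_11 to 1/(1 − a) = 1/(1 − (-95832)) = 1/95833. Expand this rational in ℤ_11: compute digits iteratively via d_i = x_i mod 11, x_{i+1} = (x_i − d_i)/11. The first 6 digits are (1, 0, 0, 5, 4, 10).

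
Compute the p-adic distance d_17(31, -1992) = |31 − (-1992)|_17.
d_17(31, -1992) = 1/289

Step 1 — x − y = 31 − (-1992) = 2023. Step 2 — v_17(2023) = 2 (factor: 2023 = (17^2 · 7); the sign does not affect v_p). Step 3 — |x − y|_17 = 17^{-2} = 1/289.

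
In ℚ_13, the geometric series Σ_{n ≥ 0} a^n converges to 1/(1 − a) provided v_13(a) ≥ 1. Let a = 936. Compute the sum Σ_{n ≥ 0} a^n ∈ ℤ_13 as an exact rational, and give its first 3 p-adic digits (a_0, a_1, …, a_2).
Σ a^n = 1/(1 − a) = -1/935;  first 3 digits = (1, 7, 2)

v_13(a) = 1 ≥ 1, so the series converges in ℤ_13 to 1/(1 − a) = 1/(1 − 936) = -1/935. Expand this rational in ℤ_13: compute digits iteratively via d_i = x_i mod 13, x_{i+1} = (x_i − d_i)/13. The first 3 digits are (1, 7, 2).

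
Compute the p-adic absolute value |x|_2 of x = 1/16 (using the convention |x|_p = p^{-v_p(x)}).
|1/16|_2 = 16

Step 1 — compute v_2(x) by factoring powers of 2 out of the numerator and denominator: v_2(1/16) = -4. Step 2 — apply |x|_p = p^{-v_p(x)} = 2^{4} = 16.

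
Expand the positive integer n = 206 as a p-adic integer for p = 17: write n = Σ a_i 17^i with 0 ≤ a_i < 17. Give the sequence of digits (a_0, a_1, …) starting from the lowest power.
(a_0, a_1, …) = (2, 12)

Repeated division by 17 gives the digits low-to-high: 206 = 2 + 12·17^1. Digit sequence: (2, 12).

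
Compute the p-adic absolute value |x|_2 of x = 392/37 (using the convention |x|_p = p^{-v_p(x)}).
|392/37|_2 = 1/8

Step 1 — compute v_2(x) by factoring powers of 2 out of the numerator and denominator: v_2(392/37) = 3. Step 2 — apply |x|_p = p^{-v_p(x)} = 2^{-3} = 1/8.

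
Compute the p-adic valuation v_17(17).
v_17(17) = 1

v_17(n) is the largest exponent k such that 17^k divides n. Factor out: 17 = 17^1 · 1. (Sign doesn't affect v_p.) So v_17(17) = 1.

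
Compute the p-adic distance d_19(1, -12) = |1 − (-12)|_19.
d_19(1, -12) = 1

Step 1 — x − y = 1 − (-12) = 13. Step 2 — v_19(13) = 0 (factor: 13 = (19^0 · 13); the sign does not affect v_p). Step 3 — |x − y|_19 = 19^{0} = 1.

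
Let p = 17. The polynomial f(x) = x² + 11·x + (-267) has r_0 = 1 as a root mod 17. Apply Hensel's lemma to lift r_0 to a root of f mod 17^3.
r_2 = 2755 (mod 4913)

Hensel: r_{i+1} = r_i − f(r_i)·(f′(r_i))^{-1} mod 17^{i+2}, f′(x) = 2x + 11. Iterate:
  r_0 = 1 (mod 17)
  r_1 = 154 (mod 289)
  r_2 = 2755 (mod 4913)
Final: r = 2755 satisfies f(r) ≡ 0 mod 17^3.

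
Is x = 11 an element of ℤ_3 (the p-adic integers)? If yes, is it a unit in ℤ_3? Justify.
x ∈ ℤ_3^× (unit); v_3(x) = 0

ℤ_3 = {x ∈ ℚ_3 : v_3(x) ≥ 0} and ℤ_3^× = {x ∈ ℤ_3 : v_3(x) = 0}. Here v_3(11) = v_3(num) − v_3(den) = 0; compare against these criteria.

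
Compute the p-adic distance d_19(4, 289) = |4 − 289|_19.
d_19(4, 289) = 1/19

Step 1 — x − y = 4 − 289 = -285. Step 2 — v_19(-285) = 1 (factor: -285 = −(19^1 · 15); the sign does not affect v_p). Step 3 — |x − y|_19 = 19^{-1} = 1/19.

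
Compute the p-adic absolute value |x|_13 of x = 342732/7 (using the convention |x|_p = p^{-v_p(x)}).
|342732/7|_13 = 1/28561

Step 1 — compute v_13(x) by factoring powers of 13 out of the numerator and denominator: v_13(342732/7) = 4. Step 2 — apply |x|_p = p^{-v_p(x)} = 13^{-4} = 1/28561.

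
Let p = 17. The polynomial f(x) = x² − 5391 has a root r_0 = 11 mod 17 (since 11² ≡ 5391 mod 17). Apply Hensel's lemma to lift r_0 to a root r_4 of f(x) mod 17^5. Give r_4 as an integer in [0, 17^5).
r_4 = 579065 (mod 1419857)

Hensel's recurrence: r_{i+1} = r_i − f(r_i)·(f′(r_i))^{-1} mod 17^{i+2}, with f′(x) = 2x. Iterate:
  r_0 = 11 (mod 17)
  r_1 = 198 (mod 289)
  r_2 = 4244 (mod 4913)
  r_3 = 77939 (mod 83521)
  r_4 = 579065 (mod 1419857)
Final: r_4 = 579065, and one checks f(r_4) ≡ 0 mod 17^5.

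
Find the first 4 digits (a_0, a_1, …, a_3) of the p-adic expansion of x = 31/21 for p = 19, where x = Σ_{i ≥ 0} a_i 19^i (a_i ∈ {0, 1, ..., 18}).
(a_0, …, a_3) = (6, 7, 15, 1)

v_19(31/21) = 0 (numerator and denominator both coprime to 19), so x ∈ ℤ_19^×. Compute digits iteratively via a_i = x_i mod 19, x_{i+1} = (x_i − a_i)/19, with x_0 = x:
  x_0 = 31/21;  a_0 = 6;  x_1 = (x_0 − 6)/19 = -5/21
  x_1 = -5/21;  a_1 = 7;  x_2 = (x_1 − 7)/19 = -8/21
  x_2 = -8/21;  a_2 = 15;  x_3 = (x_2 − 15)/19 = -17/21
  x_3 = -17/21;  a_3 = 1;  x_4 = (x_3 − 1)/19 = -2/21
Digits: (6, 7, 15, 1).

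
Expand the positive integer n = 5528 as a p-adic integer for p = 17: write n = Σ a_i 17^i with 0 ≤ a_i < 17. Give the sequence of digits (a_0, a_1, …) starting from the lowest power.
(a_0, a_1, …) = (3, 2, 2, 1)

Repeated division by 17 gives the digits low-to-high: 5528 = 3 + 2·17^1 + 2·17^2 + 1·17^3. Digit sequence: (3, 2, 2, 1).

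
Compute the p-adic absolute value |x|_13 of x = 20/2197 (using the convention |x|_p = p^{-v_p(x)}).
|20/2197|_13 = 2197

Step 1 — compute v_13(x) by factoring powers of 13 out of the numerator and denominator: v_13(20/2197) = -3. Step 2 — apply |x|_p = p^{-v_p(x)} = 13^{3} = 2197.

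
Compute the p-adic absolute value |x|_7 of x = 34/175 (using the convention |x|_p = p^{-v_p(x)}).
|34/175|_7 = 7

Step 1 — compute v_7(x) by factoring powers of 7 out of the numerator and denominator: v_7(34/175) = -1. Step 2 — apply |x|_p = p^{-v_p(x)} = 7^{1} = 7.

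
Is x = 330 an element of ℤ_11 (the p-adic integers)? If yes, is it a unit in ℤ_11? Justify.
x ∈ ℤ_11 but not a unit; v_11(x) = 1 > 0

ℤ_11 = {x ∈ ℚ_11 : v_11(x) ≥ 0} and ℤ_11^× = {x ∈ ℤ_11 : v_11(x) = 0}. Here v_11(330) = v_11(num) − v_11(den) = 1; compare against these criteria.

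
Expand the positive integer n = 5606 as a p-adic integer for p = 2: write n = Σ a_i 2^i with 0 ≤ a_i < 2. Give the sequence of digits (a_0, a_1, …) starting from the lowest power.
(a_0, a_1, …) = (0, 1, 1, 0, 0, 1, 1, 1, 1, 0, 1, 0, 1)

Repeated division by 2 gives the digits low-to-high: 5606 = 1·2^1 + 1·2^2 + 1·2^5 + 1·2^6 + 1·2^7 + 1·2^8 + 1·2^10 + 1·2^12. Digit sequence: (0, 1, 1, 0, 0, 1, 1, 1, 1, 0, 1, 0, 1).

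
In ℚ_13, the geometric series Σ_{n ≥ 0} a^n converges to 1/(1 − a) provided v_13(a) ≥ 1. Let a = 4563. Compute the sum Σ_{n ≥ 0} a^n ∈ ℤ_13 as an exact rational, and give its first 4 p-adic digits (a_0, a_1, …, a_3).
Σ a^n = 1/(1 − a) = -1/4562;  first 4 digits = (1, 0, 1, 2)

v_13(a) = 2 ≥ 1, so the series converges in ℤ_13 to 1/(1 − a) = 1/(1 − 4563) = -1/4562. Expand this rational in ℤ_13: compute digits iteratively via d_i = x_i mod 13, x_{i+1} = (x_i − d_i)/13. The first 4 digits are (1, 0, 1, 2).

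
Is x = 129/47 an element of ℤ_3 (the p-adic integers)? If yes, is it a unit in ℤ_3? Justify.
x ∈ ℤ_3 but not a unit; v_3(x) = 1 > 0

ℤ_3 = {x ∈ ℚ_3 : v_3(x) ≥ 0} and ℤ_3^× = {x ∈ ℤ_3 : v_3(x) = 0}. Here v_3(129/47) = v_3(num) − v_3(den) = 1; compare against these criteria.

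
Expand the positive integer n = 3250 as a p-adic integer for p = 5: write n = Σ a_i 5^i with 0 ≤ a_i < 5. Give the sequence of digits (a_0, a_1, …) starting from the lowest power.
(a_0, a_1, …) = (0, 0, 0, 1, 0, 1)

Repeated division by 5 gives the digits low-to-high: 3250 = 1·5^3 + 1·5^5. Digit sequence: (0, 0, 0, 1, 0, 1).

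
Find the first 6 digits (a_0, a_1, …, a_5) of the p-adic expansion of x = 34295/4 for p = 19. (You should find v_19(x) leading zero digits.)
(a_0, …, a_5) = (0, 0, 0, 6, 14, 4)

v_19(34295/4) = 3, so a_0 = ... = a_2 = 0. Factor out: x = 19^3 · u with u = 5/4 a unit in ℤ_19. Expand u iteratively via a_{v+i} = u_i mod 19, u_{i+1} = (u_i − a_{v+i})/19:
  u_0 = 5/4;  a_3 = 6;  u_1 = (u_0 − 6)/19 = -1/4
  u_1 = -1/4;  a_4 = 14;  u_2 = (u_1 − 14)/19 = -3/4
  u_2 = -3/4;  a_5 = 4;  u_3 = (u_2 − 4)/19 = -1/4
Digits: (0, 0, 0, 6, 14, 4).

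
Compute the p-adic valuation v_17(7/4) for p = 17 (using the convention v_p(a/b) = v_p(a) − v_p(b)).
v_17(7/4) = 0

Factor powers of 17 from the numerator and denominator of the reduced fraction: 7 = 17^0 · 7 and 4 = 17^0 · 4. Apply v_p(a/b) = v_p(a) − v_p(b): v_17(7/4) = 0 − 0 = 0.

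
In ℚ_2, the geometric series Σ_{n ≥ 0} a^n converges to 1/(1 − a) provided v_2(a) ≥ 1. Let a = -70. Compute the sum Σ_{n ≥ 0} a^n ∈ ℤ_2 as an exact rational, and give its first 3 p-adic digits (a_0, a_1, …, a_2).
Σ a^n = 1/(1 − a) = 1/71;  first 3 digits = (1, 1, 1)

v_2(a) = 1 ≥ 1, so the series converges in ℤ_2 to 1/(1 − a) = 1/(1 − (-70)) = 1/71. Expand this rational in ℤ_2: compute digits iteratively via d_i = x_i mod 2, x_{i+1} = (x_i − d_i)/2. The first 3 digits are (1, 1, 1).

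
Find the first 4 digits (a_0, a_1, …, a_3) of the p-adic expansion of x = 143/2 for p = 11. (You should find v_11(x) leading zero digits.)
(a_0, …, a_3) = (0, 1, 6, 5)

v_11(143/2) = 1, so a_0 = ... = a_0 = 0. Factor out: x = 11^1 · u with u = 13/2 a unit in ℤ_11. Expand u iteratively via a_{v+i} = u_i mod 11, u_{i+1} = (u_i − a_{v+i})/11:
  u_0 = 13/2;  a_1 = 1;  u_1 = (u_0 − 1)/11 = 1/2
  u_1 = 1/2;  a_2 = 6;  u_2 = (u_1 − 6)/11 = -1/2
  u_2 = -1/2;  a_3 = 5;  u_3 = (u_2 − 5)/11 = -1/2
Digits: (0, 1, 6, 5).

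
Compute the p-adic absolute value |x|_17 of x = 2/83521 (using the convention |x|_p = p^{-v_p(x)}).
|2/83521|_17 = 83521

Step 1 — compute v_17(x) by factoring powers of 17 out of the numerator and denominator: v_17(2/83521) = -4. Step 2 — apply |x|_p = p^{-v_p(x)} = 17^{4} = 83521.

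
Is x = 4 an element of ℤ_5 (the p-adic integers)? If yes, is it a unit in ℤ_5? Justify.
x ∈ ℤ_5^× (unit); v_5(x) = 0

ℤ_5 = {x ∈ ℚ_5 : v_5(x) ≥ 0} and ℤ_5^× = {x ∈ ℤ_5 : v_5(x) = 0}. Here v_5(4) = v_5(num) − v_5(den) = 0; compare against these criteria.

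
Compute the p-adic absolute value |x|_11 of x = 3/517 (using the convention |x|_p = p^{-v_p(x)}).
|3/517|_11 = 11

Step 1 — compute v_11(x) by factoring powers of 11 out of the numerator and denominator: v_11(3/517) = -1. Step 2 — apply |x|_p = p^{-v_p(x)} = 11^{1} = 11.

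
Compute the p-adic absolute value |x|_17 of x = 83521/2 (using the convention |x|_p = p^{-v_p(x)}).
|83521/2|_17 = 1/83521

Step 1 — compute v_17(x) by factoring powers of 17 out of the numerator and denominator: v_17(83521/2) = 4. Step 2 — apply |x|_p = p^{-v_p(x)} = 17^{-4} = 1/83521.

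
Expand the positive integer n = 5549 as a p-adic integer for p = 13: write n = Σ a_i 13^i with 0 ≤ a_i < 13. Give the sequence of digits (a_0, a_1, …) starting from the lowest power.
(a_0, a_1, …) = (11, 10, 6, 2)

Repeated division by 13 gives the digits low-to-high: 5549 = 11 + 10·13^1 + 6·13^2 + 2·13^3. Digit sequence: (11, 10, 6, 2).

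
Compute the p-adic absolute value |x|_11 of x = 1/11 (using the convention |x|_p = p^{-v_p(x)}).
|1/11|_11 = 11

Step 1 — compute v_11(x) by factoring powers of 11 out of the numerator and denominator: v_11(1/11) = -1. Step 2 — apply |x|_p = p^{-v_p(x)} = 11^{1} = 11.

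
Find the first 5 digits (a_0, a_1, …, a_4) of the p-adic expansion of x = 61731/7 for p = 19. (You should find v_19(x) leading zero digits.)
(a_0, …, a_4) = (0, 0, 0, 4, 8)

v_19(61731/7) = 3, so a_0 = ... = a_2 = 0. Factor out: x = 19^3 · u with u = 9/7 a unit in ℤ_19. Expand u iteratively via a_{v+i} = u_i mod 19, u_{i+1} = (u_i − a_{v+i})/19:
  u_0 = 9/7;  a_3 = 4;  u_1 = (u_0 − 4)/19 = -1/7
  u_1 = -1/7;  a_4 = 8;  u_2 = (u_1 − 8)/19 = -3/7
Digits: (0, 0, 0, 4, 8).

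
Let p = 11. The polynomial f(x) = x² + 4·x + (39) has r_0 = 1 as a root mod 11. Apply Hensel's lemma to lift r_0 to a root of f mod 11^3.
r_2 = 34 (mod 1331)

Hensel: r_{i+1} = r_i − f(r_i)·(f′(r_i))^{-1} mod 11^{i+2}, f′(x) = 2x + 4. Iterate:
  r_0 = 1 (mod 11)
  r_1 = 34 (mod 121)
  r_2 = 34 (mod 1331)
Final: r = 34 satisfies f(r) ≡ 0 mod 11^3.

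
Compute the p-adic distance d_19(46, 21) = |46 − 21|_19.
d_19(46, 21) = 1

Step 1 — x − y = 46 − 21 = 25. Step 2 — v_19(25) = 0 (factor: 25 = (19^0 · 25); the sign does not affect v_p). Step 3 — |x − y|_19 = 19^{0} = 1.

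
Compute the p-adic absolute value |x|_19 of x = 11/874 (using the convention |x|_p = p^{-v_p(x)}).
|11/874|_19 = 19

Step 1 — compute v_19(x) by factoring powers of 19 out of the numerator and denominator: v_19(11/874) = -1. Step 2 — apply |x|_p = p^{-v_p(x)} = 19^{1} = 19.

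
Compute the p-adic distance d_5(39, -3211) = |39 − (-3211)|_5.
d_5(39, -3211) = 1/125

Step 1 — x − y = 39 − (-3211) = 3250. Step 2 — v_5(3250) = 3 (factor: 3250 = (5^3 · 26); the sign does not affect v_p). Step 3 — |x − y|_5 = 5^{-3} = 1/125.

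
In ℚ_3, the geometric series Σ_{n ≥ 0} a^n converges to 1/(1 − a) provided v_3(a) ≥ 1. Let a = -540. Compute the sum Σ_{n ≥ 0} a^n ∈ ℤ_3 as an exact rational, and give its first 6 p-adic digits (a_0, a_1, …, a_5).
Σ a^n = 1/(1 − a) = 1/541;  first 6 digits = (1, 0, 0, 1, 2, 0)

v_3(a) = 3 ≥ 1, so the series converges in ℤ_3 to 1/(1 − a) = 1/(1 − (-540)) = 1/541. Expand this rational in ℤ_3: compute digits iteratively via d_i = x_i mod 3, x_{i+1} = (x_i − d_i)/3. The first 6 digits are (1, 0, 0, 1, 2, 0).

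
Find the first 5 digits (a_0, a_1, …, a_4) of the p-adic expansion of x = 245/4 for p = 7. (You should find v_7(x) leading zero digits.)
(a_0, …, a_4) = (0, 0, 3, 5, 1)

v_7(245/4) = 2, so a_0 = ... = a_1 = 0. Factor out: x = 7^2 · u with u = 5/4 a unit in ℤ_7. Expand u iteratively via a_{v+i} = u_i mod 7, u_{i+1} = (u_i − a_{v+i})/7:
  u_0 = 5/4;  a_2 = 3;  u_1 = (u_0 − 3)/7 = -1/4
  u_1 = -1/4;  a_3 = 5;  u_2 = (u_1 − 5)/7 = -3/4
  u_2 = -3/4;  a_4 = 1;  u_3 = (u_2 − 1)/7 = -1/4
Digits: (0, 0, 3, 5, 1).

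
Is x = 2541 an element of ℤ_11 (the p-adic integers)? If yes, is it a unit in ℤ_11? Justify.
x ∈ ℤ_11 but not a unit; v_11(x) = 2 > 0

ℤ_11 = {x ∈ ℚ_11 : v_11(x) ≥ 0} and ℤ_11^× = {x ∈ ℤ_11 : v_11(x) = 0}. Here v_11(2541) = v_11(num) − v_11(den) = 2; compare against these criteria.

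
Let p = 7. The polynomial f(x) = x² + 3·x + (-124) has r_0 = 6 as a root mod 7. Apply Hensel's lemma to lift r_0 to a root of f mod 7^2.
r_1 = 27 (mod 49)

Hensel: r_{i+1} = r_i − f(r_i)·(f′(r_i))^{-1} mod 7^{i+2}, f′(x) = 2x + 3. Iterate:
  r_0 = 6 (mod 7)
  r_1 = 27 (mod 49)
Final: r = 27 satisfies f(r) ≡ 0 mod 7^2.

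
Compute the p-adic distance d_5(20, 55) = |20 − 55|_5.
d_5(20, 55) = 1/5

Step 1 — x − y = 20 − 55 = -35. Step 2 — v_5(-35) = 1 (factor: -35 = −(5^1 · 7); the sign does not affect v_p). Step 3 — |x − y|_5 = 5^{-1} = 1/5.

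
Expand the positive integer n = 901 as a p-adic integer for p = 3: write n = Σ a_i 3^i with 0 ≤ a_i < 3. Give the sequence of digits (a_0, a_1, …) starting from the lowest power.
(a_0, a_1, …) = (1, 0, 1, 0, 2, 0, 1)

Repeated division by 3 gives the digits low-to-high: 901 = 1 + 1·3^2 + 2·3^4 + 1·3^6. Digit sequence: (1, 0, 1, 0, 2, 0, 1).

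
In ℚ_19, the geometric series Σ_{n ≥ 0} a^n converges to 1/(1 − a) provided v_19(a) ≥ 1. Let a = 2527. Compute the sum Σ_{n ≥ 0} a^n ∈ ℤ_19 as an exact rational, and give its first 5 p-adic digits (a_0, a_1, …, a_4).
Σ a^n = 1/(1 − a) = -1/2526;  first 5 digits = (1, 0, 7, 0, 11)

v_19(a) = 2 ≥ 1, so the series converges in ℤ_19 to 1/(1 − a) = 1/(1 − 2527) = -1/2526. Expand this rational in ℤ_19: compute digits iteratively via d_i = x_i mod 19, x_{i+1} = (x_i − d_i)/19. The first 5 digits are (1, 0, 7, 0, 11).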